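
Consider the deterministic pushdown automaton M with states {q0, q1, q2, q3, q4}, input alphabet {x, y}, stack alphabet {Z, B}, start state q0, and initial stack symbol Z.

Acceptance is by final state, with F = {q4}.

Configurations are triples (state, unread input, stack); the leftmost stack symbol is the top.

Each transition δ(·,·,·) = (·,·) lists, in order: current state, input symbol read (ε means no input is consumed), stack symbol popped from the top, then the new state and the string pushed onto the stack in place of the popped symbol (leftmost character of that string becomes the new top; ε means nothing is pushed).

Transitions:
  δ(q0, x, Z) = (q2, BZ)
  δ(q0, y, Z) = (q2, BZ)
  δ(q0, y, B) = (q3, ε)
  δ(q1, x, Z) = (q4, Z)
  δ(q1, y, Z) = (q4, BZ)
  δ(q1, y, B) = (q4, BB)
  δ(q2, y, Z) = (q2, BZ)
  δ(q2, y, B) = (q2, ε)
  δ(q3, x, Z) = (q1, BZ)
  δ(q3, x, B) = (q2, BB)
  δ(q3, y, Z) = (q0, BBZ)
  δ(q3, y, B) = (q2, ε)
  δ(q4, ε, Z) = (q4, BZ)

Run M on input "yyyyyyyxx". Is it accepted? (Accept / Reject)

(q0, yyyyyyyxx, Z) ⊢ (q2, yyyyyyxx, BZ) ⊢ (q2, yyyyyxx, Z) ⊢ (q2, yyyyxx, BZ) ⊢ (q2, yyyxx, Z) ⊢ (q2, yyxx, BZ) ⊢ (q2, yxx, Z) ⊢ (q2, xx, BZ)
No transition applies at (q2, xx, BZ); input not fully consumed.

Reject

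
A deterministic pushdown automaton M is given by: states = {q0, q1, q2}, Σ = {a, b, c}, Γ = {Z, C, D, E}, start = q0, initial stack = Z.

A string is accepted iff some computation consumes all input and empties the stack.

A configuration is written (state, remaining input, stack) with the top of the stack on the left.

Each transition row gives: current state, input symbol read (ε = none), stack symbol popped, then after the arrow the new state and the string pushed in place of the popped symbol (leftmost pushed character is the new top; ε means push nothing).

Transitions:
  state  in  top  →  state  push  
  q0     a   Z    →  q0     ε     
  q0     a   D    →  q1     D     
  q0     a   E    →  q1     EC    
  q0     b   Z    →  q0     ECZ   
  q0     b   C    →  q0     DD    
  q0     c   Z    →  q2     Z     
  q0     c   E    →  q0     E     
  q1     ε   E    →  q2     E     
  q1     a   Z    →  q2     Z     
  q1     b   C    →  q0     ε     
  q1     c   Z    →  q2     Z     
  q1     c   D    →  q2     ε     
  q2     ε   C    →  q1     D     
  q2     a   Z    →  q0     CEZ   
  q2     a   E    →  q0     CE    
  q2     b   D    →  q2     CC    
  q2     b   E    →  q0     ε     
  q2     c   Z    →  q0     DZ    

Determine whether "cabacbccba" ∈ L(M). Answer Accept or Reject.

(q0, cabacbccba, Z)
  read c, top Z: go to q2, push Z → (q2, abacbccba, Z)
  read a, top Z: go to q0, push CEZ → (q0, bacbccba, CEZ)
  read b, top C: go to q0, push DD → (q0, acbccba, DDEZ)
  read a, top D: go to q1, push D → (q1, cbccba, DDEZ)
  read c, top D: go to q2, push ε → (q2, bccba, DEZ)
  read b, top D: go to q2, push CC → (q2, ccba, CCEZ)
  ε-move, top C: go to q1, push D → (q1, ccba, DCEZ)
  read c, top D: go to q2, push ε → (q2, cba, CEZ)
  ε-move, top C: go to q1, push D → (q1, cba, DEZ)
  read c, top D: go to q2, push ε → (q2, ba, EZ)
  read b, top E: go to q0, push ε → (q0, a, Z)
  read a, top Z: go to q0, push ε → (q0, ε, ε)
All input consumed and the stack is empty.

Accept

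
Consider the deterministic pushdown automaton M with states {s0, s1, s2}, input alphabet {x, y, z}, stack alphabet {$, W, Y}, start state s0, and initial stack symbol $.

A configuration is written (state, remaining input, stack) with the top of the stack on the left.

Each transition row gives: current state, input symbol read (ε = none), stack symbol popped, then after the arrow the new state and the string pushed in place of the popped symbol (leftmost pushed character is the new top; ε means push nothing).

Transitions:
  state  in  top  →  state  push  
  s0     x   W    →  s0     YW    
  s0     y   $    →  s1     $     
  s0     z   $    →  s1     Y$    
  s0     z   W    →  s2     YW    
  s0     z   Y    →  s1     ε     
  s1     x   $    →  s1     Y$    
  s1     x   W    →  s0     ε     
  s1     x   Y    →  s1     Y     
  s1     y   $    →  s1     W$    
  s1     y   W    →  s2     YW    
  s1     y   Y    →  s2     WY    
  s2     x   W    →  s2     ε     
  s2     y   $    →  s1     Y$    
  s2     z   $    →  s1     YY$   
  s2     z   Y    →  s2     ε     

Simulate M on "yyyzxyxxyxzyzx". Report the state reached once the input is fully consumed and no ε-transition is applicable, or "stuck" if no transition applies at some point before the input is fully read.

stuck

(s0, yyyzxyxxyxzyzx, $)
  read y, top $: go to s1, push $ → (s1, yyzxyxxyxzyzx, $)
  read y, top $: go to s1, push W$ → (s1, yzxyxxyxzyzx, W$)
  read y, top W: go to s2, push YW → (s2, zxyxxyxzyzx, YW$)
  read z, top Y: go to s2, push ε → (s2, xyxxyxzyzx, W$)
  read x, top W: go to s2, push ε → (s2, yxxyxzyzx, $)
  read y, top $: go to s1, push Y$ → (s1, xxyxzyzx, Y$)
  read x, top Y: go to s1, push Y → (s1, xyxzyzx, Y$)
  read x, top Y: go to s1, push Y → (s1, yxzyzx, Y$)
  read y, top Y: go to s2, push WY → (s2, xzyzx, WY$)
  read x, top W: go to s2, push ε → (s2, zyzx, Y$)
  read z, top Y: go to s2, push ε → (s2, yzx, $)
  read y, top $: go to s1, push Y$ → (s1, zx, Y$)
No transition for (s1, z, top Y); M blocks with input zx remaining.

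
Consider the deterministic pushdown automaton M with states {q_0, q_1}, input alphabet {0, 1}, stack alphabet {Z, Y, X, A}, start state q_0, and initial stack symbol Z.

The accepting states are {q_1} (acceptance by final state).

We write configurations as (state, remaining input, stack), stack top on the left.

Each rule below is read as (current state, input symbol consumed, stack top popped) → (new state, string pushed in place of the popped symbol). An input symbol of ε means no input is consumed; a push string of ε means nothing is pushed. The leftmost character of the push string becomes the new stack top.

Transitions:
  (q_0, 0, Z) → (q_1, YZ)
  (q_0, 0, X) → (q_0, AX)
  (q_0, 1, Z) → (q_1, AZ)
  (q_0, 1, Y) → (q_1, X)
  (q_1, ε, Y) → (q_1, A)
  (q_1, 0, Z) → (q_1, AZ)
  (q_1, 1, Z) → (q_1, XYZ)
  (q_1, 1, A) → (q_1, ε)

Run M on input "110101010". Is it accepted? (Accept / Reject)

Accept

(q_0, 110101010, Z) ⊢ (q_1, 10101010, AZ) ⊢ (q_1, 0101010, Z) ⊢ (q_1, 101010, AZ) ⊢ (q_1, 01010, Z) ⊢ (q_1, 1010, AZ) ⊢ (q_1, 010, Z) ⊢ (q_1, 10, AZ) ⊢ (q_1, 0, Z) ⊢ (q_1, ε, AZ)
All input consumed; state q_1 ∈ F.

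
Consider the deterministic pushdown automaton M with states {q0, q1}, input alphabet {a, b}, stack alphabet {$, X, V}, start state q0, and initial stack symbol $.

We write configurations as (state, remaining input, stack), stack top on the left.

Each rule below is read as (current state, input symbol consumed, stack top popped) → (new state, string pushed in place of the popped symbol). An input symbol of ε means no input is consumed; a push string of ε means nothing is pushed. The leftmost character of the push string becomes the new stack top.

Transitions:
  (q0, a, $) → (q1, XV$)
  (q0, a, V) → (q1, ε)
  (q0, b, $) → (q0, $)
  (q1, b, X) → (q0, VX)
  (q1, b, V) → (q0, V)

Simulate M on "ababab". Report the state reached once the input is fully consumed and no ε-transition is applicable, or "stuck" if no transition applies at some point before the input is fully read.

(q0, ababab, $)
  read a, top $: go to q1, push XV$ → (q1, babab, XV$)
  read b, top X: go to q0, push VX → (q0, abab, VXV$)
  read a, top V: go to q1, push ε → (q1, bab, XV$)
  read b, top X: go to q0, push VX → (q0, ab, VXV$)
  read a, top V: go to q1, push ε → (q1, b, XV$)
  read b, top X: go to q0, push VX → (q0, ε, VXV$)
All input consumed; M is in state q0.

q0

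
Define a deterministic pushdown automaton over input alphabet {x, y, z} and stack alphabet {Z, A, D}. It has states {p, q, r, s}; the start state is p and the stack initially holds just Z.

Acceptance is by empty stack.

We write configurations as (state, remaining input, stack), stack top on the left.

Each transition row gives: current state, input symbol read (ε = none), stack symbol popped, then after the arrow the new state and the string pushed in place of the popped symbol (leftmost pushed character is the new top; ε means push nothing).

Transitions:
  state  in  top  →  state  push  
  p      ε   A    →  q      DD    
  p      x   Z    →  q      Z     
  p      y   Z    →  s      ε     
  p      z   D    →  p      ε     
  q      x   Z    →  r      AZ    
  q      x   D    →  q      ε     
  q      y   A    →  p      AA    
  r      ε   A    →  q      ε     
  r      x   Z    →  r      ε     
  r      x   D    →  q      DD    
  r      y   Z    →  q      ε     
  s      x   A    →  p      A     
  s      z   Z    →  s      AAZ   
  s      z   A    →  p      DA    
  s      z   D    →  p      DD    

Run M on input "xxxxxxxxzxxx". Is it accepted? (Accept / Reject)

Reject

(p, xxxxxxxxzxxx, Z)
  read x, top Z: go to q, push Z → (q, xxxxxxxzxxx, Z)
  read x, top Z: go to r, push AZ → (r, xxxxxxzxxx, AZ)
  ε-move, top A: go to q, push ε → (q, xxxxxxzxxx, Z)
  read x, top Z: go to r, push AZ → (r, xxxxxzxxx, AZ)
  ε-move, top A: go to q, push ε → (q, xxxxxzxxx, Z)
  read x, top Z: go to r, push AZ → (r, xxxxzxxx, AZ)
  ε-move, top A: go to q, push ε → (q, xxxxzxxx, Z)
  read x, top Z: go to r, push AZ → (r, xxxzxxx, AZ)
  ε-move, top A: go to q, push ε → (q, xxxzxxx, Z)
  read x, top Z: go to r, push AZ → (r, xxzxxx, AZ)
  ε-move, top A: go to q, push ε → (q, xxzxxx, Z)
  read x, top Z: go to r, push AZ → (r, xzxxx, AZ)
  ε-move, top A: go to q, push ε → (q, xzxxx, Z)
  read x, top Z: go to r, push AZ → (r, zxxx, AZ)
  ε-move, top A: go to q, push ε → (q, zxxx, Z)
No transition applies at (q, zxxx, Z); input not fully consumed.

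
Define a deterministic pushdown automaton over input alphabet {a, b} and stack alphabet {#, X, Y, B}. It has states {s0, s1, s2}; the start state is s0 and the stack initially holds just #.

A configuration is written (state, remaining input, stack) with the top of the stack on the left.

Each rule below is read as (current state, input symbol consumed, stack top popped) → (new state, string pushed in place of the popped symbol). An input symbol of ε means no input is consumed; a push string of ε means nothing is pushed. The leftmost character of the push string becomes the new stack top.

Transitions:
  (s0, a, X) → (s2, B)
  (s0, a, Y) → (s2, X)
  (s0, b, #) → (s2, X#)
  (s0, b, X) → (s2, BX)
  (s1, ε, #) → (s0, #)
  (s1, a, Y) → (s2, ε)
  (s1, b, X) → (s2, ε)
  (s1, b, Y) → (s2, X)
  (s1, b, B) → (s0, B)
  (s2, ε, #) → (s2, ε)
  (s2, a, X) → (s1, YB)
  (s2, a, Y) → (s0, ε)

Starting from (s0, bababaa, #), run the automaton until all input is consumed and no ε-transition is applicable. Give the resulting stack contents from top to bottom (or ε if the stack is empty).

BBB#

(s0, bababaa, #)
  read b, top #: go to s2, push X# → (s2, ababaa, X#)
  read a, top X: go to s1, push YB → (s1, babaa, YB#)
  read b, top Y: go to s2, push X → (s2, abaa, XB#)
  read a, top X: go to s1, push YB → (s1, baa, YBB#)
  read b, top Y: go to s2, push X → (s2, aa, XBB#)
  read a, top X: go to s1, push YB → (s1, a, YBBB#)
  read a, top Y: go to s2, push ε → (s2, ε, BBB#)
All input consumed in state s2 with stack BBB#.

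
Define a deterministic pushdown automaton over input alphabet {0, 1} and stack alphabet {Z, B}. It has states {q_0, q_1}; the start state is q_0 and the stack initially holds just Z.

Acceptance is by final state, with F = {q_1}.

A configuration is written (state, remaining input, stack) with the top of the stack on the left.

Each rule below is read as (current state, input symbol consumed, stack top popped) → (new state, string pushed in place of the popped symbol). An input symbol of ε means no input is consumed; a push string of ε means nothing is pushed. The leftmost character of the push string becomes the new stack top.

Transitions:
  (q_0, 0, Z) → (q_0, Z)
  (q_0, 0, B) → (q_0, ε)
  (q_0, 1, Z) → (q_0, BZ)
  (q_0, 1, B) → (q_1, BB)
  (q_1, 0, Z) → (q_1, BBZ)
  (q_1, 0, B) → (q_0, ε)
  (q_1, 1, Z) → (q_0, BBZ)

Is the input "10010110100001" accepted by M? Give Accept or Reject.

Reject

(q_0, 10010110100001, Z) ⊢ (q_0, 0010110100001, BZ) ⊢ (q_0, 010110100001, Z) ⊢ (q_0, 10110100001, Z) ⊢ (q_0, 0110100001, BZ) ⊢ (q_0, 110100001, Z) ⊢ (q_0, 10100001, BZ) ⊢ (q_1, 0100001, BBZ) ⊢ (q_0, 100001, BZ) ⊢ (q_1, 00001, BBZ) ⊢ (q_0, 0001, BZ) ⊢ (q_0, 001, Z) ⊢ (q_0, 01, Z) ⊢ (q_0, 1, Z) ⊢ (q_0, ε, BZ)
All input consumed; state q_0 ∉ F and no further ε-move applies.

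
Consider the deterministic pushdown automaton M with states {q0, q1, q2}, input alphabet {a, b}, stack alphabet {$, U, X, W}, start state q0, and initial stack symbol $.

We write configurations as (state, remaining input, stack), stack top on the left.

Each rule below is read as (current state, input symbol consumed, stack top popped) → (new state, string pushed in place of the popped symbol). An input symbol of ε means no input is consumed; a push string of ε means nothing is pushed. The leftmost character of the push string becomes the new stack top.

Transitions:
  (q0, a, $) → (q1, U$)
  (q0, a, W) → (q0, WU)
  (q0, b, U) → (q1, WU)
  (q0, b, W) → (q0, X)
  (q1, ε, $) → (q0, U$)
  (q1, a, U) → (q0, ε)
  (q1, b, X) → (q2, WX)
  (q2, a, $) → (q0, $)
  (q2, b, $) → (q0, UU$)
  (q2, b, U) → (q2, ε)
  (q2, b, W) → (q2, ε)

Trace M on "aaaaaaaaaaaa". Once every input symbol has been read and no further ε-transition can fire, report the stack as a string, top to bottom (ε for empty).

(q0, aaaaaaaaaaaa, $) ⊢ (q1, aaaaaaaaaaa, U$) ⊢ (q0, aaaaaaaaaa, $) ⊢ (q1, aaaaaaaaa, U$) ⊢ (q0, aaaaaaaa, $) ⊢ (q1, aaaaaaa, U$) ⊢ (q0, aaaaaa, $) ⊢ (q1, aaaaa, U$) ⊢ (q0, aaaa, $) ⊢ (q1, aaa, U$) ⊢ (q0, aa, $) ⊢ (q1, a, U$) ⊢ (q0, ε, $)
All input consumed in state q0 with stack $.

$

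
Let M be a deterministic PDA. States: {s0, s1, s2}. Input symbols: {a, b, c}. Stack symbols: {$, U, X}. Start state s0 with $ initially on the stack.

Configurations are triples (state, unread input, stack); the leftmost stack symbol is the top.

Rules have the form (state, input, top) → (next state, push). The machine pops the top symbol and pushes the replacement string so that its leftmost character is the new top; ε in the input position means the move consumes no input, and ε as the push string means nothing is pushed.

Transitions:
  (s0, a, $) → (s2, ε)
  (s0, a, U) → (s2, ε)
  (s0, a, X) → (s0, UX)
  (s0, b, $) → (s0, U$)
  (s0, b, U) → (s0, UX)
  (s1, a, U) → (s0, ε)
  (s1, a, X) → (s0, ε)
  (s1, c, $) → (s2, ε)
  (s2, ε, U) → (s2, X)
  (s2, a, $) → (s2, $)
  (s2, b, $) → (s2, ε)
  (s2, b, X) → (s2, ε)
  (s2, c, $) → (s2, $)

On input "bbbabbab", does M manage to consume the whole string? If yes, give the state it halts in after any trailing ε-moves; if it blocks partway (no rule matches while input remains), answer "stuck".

(s0, bbbabbab, $)
  read b, top $: go to s0, push U$ → (s0, bbabbab, U$)
  read b, top U: go to s0, push UX → (s0, babbab, UX$)
  read b, top U: go to s0, push UX → (s0, abbab, UXX$)
  read a, top U: go to s2, push ε → (s2, bbab, XX$)
  read b, top X: go to s2, push ε → (s2, bab, X$)
  read b, top X: go to s2, push ε → (s2, ab, $)
  read a, top $: go to s2, push $ → (s2, b, $)
  read b, top $: go to s2, push ε → (s2, ε, ε)
All input consumed; M is in state s2.

s2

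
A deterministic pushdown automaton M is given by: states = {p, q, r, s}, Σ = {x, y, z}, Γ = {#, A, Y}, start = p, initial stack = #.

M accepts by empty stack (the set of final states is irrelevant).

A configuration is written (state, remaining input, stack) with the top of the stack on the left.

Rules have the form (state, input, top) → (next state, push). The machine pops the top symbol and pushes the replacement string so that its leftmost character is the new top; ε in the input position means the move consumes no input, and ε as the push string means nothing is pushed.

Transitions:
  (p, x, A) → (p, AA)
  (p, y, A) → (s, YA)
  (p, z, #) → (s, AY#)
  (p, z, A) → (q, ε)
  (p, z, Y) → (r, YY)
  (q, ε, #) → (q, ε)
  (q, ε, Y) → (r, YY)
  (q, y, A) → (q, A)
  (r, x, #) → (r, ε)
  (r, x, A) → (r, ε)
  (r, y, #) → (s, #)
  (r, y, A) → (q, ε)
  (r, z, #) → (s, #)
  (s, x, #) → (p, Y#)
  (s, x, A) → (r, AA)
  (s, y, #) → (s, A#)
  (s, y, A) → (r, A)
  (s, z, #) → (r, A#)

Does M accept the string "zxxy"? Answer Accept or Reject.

Reject

(p, zxxy, #) ⊢ (s, xxy, AY#) ⊢ (r, xy, AAY#) ⊢ (r, y, AY#) ⊢ (q, ε, Y#) ⊢ (r, ε, YY#)
All input consumed; stack is YY#, not empty, and no further ε-move applies.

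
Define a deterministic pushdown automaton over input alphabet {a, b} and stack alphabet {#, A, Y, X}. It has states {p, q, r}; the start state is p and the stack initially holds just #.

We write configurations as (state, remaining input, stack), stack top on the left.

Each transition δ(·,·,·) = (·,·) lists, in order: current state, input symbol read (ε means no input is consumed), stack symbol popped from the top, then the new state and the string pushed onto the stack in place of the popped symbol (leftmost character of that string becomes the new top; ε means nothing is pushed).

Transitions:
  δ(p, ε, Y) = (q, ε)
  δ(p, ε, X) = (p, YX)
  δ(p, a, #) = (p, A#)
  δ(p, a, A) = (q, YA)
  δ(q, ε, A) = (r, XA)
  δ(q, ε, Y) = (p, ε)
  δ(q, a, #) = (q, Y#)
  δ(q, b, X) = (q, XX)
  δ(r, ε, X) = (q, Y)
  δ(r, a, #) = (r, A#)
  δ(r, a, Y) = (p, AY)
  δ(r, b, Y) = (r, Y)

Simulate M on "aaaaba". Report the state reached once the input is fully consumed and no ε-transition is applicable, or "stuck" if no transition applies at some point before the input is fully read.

(p, aaaaba, #)
  read a, top #: go to p, push A# → (p, aaaba, A#)
  read a, top A: go to q, push YA → (q, aaba, YA#)
  ε-move, top Y: go to p, push ε → (p, aaba, A#)
  read a, top A: go to q, push YA → (q, aba, YA#)
  ε-move, top Y: go to p, push ε → (p, aba, A#)
  read a, top A: go to q, push YA → (q, ba, YA#)
  ε-move, top Y: go to p, push ε → (p, ba, A#)
No transition for (p, b, top A); M blocks with input ba remaining.

stuck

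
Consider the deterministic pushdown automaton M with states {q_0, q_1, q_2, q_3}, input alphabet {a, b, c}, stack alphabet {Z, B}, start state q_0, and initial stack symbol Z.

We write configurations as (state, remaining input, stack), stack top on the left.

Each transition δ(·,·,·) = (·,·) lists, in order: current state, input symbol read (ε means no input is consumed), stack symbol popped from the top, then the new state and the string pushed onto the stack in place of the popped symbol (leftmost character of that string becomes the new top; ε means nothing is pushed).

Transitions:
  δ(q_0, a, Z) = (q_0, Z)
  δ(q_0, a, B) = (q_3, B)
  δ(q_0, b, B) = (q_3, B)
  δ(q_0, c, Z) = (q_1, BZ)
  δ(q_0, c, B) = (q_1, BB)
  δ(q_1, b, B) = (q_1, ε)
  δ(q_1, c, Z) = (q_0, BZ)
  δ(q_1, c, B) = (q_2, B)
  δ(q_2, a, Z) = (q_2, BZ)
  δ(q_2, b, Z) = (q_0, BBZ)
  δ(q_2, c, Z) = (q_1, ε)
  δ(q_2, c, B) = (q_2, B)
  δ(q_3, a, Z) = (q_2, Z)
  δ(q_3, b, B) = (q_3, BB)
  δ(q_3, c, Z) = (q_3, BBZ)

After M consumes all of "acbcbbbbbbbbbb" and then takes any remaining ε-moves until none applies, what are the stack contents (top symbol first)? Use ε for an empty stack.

(q_0, acbcbbbbbbbbbb, Z)
  read a, top Z: go to q_0, push Z → (q_0, cbcbbbbbbbbbb, Z)
  read c, top Z: go to q_1, push BZ → (q_1, bcbbbbbbbbbb, BZ)
  read b, top B: go to q_1, push ε → (q_1, cbbbbbbbbbb, Z)
  read c, top Z: go to q_0, push BZ → (q_0, bbbbbbbbbb, BZ)
  read b, top B: go to q_3, push B → (q_3, bbbbbbbbb, BZ)
  read b, top B: go to q_3, push BB → (q_3, bbbbbbbb, BBZ)
  read b, top B: go to q_3, push BB → (q_3, bbbbbbb, BBBZ)
  read b, top B: go to q_3, push BB → (q_3, bbbbbb, BBBBZ)
  read b, top B: go to q_3, push BB → (q_3, bbbbb, BBBBBZ)
  read b, top B: go to q_3, push BB → (q_3, bbbb, BBBBBBZ)
  read b, top B: go to q_3, push BB → (q_3, bbb, BBBBBBBZ)
  read b, top B: go to q_3, push BB → (q_3, bb, BBBBBBBBZ)
  read b, top B: go to q_3, push BB → (q_3, b, BBBBBBBBBZ)
  read b, top B: go to q_3, push BB → (q_3, ε, BBBBBBBBBBZ)
All input consumed in state q_3 with stack BBBBBBBBBBZ.

BBBBBBBBBBZ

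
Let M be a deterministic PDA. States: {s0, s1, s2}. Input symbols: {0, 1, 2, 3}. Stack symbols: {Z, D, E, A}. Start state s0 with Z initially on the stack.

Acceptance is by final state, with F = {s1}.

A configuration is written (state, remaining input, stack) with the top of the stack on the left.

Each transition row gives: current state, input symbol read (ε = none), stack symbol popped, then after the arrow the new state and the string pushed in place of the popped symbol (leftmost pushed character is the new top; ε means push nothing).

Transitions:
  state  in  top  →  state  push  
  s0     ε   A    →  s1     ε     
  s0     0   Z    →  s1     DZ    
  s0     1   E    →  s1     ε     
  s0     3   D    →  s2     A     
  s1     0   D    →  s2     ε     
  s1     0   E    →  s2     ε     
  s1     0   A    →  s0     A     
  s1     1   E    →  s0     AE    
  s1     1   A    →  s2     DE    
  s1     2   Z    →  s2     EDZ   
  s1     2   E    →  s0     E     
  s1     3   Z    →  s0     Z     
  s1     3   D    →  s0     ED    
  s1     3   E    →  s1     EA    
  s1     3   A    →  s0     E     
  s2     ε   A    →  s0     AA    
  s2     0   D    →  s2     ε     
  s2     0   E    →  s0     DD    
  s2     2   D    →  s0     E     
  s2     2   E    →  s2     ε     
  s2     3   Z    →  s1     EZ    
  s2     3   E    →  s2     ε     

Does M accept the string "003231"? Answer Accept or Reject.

(s0, 003231, Z)
  read 0, top Z: go to s1, push DZ → (s1, 03231, DZ)
  read 0, top D: go to s2, push ε → (s2, 3231, Z)
  read 3, top Z: go to s1, push EZ → (s1, 231, EZ)
  read 2, top E: go to s0, push E → (s0, 31, EZ)
No transition applies at (s0, 31, EZ); input not fully consumed.

Reject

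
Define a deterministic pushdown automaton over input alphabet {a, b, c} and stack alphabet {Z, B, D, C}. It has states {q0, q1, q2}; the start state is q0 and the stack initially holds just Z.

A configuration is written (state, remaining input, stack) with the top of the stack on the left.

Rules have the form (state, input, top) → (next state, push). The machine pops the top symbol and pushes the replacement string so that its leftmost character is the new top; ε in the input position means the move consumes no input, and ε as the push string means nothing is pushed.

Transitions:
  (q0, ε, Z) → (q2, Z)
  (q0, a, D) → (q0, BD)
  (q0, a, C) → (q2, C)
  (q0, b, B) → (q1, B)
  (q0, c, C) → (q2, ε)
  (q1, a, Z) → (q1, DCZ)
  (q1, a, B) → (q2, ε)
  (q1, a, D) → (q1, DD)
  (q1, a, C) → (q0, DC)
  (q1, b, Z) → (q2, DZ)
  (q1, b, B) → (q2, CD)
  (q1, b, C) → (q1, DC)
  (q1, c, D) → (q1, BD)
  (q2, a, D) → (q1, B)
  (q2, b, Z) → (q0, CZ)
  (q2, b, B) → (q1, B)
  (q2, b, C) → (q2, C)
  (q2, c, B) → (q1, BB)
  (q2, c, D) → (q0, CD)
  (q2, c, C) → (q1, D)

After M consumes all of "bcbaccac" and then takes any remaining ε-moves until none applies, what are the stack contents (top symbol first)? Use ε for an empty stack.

CDZ

(q0, bcbaccac, Z) ⊢ (q2, bcbaccac, Z) ⊢ (q0, cbaccac, CZ) ⊢ (q2, baccac, Z) ⊢ (q0, accac, CZ) ⊢ (q2, ccac, CZ) ⊢ (q1, cac, DZ) ⊢ (q1, ac, BDZ) ⊢ (q2, c, DZ) ⊢ (q0, ε, CDZ)
All input consumed in state q0 with stack CDZ.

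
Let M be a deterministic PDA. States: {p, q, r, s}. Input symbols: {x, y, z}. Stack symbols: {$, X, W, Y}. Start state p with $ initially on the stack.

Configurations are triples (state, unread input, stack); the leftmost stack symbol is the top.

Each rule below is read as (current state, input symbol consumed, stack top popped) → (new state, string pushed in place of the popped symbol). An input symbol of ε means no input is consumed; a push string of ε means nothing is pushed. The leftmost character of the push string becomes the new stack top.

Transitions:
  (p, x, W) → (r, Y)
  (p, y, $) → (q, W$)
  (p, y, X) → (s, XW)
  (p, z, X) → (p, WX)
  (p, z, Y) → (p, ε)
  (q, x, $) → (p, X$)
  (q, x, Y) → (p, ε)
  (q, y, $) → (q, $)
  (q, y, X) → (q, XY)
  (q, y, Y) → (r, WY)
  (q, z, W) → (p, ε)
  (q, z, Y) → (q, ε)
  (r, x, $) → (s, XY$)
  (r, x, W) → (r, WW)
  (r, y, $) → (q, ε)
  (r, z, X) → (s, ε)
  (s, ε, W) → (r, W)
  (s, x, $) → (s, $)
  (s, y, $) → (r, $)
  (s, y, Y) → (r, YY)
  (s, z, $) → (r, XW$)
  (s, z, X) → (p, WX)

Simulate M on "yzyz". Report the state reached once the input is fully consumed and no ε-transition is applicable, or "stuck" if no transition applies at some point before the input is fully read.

p

(p, yzyz, $)
  read y, top $: go to q, push W$ → (q, zyz, W$)
  read z, top W: go to p, push ε → (p, yz, $)
  read y, top $: go to q, push W$ → (q, z, W$)
  read z, top W: go to p, push ε → (p, ε, $)
All input consumed; M is in state p.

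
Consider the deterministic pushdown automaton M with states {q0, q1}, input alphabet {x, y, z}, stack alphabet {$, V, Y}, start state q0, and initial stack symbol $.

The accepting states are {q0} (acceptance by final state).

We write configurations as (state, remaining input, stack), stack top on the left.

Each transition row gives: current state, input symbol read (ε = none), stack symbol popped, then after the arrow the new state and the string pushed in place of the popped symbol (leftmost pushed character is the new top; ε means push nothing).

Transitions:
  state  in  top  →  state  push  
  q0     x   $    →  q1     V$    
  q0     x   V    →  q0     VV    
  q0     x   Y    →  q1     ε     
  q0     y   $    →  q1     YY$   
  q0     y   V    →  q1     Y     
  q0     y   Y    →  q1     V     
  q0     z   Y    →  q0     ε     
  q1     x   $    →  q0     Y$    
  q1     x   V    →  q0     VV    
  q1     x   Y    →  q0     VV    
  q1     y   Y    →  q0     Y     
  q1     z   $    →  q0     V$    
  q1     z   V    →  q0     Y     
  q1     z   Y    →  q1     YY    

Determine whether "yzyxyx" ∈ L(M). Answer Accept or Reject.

(q0, yzyxyx, $)
  read y, top $: go to q1, push YY$ → (q1, zyxyx, YY$)
  read z, top Y: go to q1, push YY → (q1, yxyx, YYY$)
  read y, top Y: go to q0, push Y → (q0, xyx, YYY$)
  read x, top Y: go to q1, push ε → (q1, yx, YY$)
  read y, top Y: go to q0, push Y → (q0, x, YY$)
  read x, top Y: go to q1, push ε → (q1, ε, Y$)
All input consumed; state q1 ∉ F and no further ε-move applies.

Reject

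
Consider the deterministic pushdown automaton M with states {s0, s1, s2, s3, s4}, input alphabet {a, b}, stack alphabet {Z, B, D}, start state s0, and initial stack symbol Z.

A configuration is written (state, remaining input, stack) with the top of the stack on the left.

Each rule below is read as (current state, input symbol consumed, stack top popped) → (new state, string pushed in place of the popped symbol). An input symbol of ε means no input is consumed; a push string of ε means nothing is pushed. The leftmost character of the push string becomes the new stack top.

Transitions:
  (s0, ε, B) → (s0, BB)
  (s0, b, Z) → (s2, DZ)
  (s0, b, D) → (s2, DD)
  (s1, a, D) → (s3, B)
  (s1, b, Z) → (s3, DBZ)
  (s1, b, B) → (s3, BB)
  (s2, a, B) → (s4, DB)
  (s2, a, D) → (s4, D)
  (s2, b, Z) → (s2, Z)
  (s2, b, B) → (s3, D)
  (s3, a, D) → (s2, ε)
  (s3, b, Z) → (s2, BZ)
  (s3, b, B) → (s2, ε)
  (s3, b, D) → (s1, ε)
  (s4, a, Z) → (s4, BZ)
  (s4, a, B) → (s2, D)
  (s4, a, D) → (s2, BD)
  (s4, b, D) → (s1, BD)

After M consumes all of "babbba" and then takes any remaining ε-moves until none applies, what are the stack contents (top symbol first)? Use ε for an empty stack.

DBDZ

(s0, babbba, Z) ⊢ (s2, abbba, DZ) ⊢ (s4, bbba, DZ) ⊢ (s1, bba, BDZ) ⊢ (s3, ba, BBDZ) ⊢ (s2, a, BDZ) ⊢ (s4, ε, DBDZ)
All input consumed in state s4 with stack DBDZ.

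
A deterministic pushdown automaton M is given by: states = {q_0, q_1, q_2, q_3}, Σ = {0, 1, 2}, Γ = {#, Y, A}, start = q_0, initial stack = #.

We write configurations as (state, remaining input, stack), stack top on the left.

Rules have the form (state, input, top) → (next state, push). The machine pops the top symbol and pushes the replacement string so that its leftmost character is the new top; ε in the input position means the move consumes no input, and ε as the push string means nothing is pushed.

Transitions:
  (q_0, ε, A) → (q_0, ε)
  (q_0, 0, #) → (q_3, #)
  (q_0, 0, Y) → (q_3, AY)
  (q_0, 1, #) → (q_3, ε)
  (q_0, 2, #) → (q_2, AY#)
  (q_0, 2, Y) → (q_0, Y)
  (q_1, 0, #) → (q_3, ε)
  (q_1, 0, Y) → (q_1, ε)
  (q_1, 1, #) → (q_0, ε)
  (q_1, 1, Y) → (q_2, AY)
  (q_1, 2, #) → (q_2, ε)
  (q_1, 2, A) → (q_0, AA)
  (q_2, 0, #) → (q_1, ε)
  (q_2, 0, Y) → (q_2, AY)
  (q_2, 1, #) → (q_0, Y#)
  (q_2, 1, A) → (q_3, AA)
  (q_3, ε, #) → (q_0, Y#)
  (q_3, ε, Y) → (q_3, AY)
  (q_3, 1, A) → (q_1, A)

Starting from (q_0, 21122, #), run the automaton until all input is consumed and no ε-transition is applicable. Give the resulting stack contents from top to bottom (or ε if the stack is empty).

Y#

(q_0, 21122, #) ⊢ (q_2, 1122, AY#) ⊢ (q_3, 122, AAY#) ⊢ (q_1, 22, AAY#) ⊢ (q_0, 2, AAAY#) ⊢ (q_0, 2, AAY#) ⊢ (q_0, 2, AY#) ⊢ (q_0, 2, Y#) ⊢ (q_0, ε, Y#)
All input consumed in state q_0 with stack Y#.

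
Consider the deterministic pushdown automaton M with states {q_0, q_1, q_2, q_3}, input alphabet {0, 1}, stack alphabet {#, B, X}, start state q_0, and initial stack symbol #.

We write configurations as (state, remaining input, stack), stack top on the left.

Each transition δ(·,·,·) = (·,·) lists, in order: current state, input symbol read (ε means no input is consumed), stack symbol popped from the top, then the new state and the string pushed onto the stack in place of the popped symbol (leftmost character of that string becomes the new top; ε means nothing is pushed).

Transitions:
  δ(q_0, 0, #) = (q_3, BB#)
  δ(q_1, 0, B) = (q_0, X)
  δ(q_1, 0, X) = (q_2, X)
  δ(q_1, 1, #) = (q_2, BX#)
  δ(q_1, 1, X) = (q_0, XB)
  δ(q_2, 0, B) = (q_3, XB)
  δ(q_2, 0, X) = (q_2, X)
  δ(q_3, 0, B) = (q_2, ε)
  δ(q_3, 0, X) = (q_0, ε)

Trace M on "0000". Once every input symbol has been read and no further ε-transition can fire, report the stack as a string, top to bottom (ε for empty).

B#

(q_0, 0000, #)
  read 0, top #: go to q_3, push BB# → (q_3, 000, BB#)
  read 0, top B: go to q_2, push ε → (q_2, 00, B#)
  read 0, top B: go to q_3, push XB → (q_3, 0, XB#)
  read 0, top X: go to q_0, push ε → (q_0, ε, B#)
All input consumed in state q_0 with stack B#.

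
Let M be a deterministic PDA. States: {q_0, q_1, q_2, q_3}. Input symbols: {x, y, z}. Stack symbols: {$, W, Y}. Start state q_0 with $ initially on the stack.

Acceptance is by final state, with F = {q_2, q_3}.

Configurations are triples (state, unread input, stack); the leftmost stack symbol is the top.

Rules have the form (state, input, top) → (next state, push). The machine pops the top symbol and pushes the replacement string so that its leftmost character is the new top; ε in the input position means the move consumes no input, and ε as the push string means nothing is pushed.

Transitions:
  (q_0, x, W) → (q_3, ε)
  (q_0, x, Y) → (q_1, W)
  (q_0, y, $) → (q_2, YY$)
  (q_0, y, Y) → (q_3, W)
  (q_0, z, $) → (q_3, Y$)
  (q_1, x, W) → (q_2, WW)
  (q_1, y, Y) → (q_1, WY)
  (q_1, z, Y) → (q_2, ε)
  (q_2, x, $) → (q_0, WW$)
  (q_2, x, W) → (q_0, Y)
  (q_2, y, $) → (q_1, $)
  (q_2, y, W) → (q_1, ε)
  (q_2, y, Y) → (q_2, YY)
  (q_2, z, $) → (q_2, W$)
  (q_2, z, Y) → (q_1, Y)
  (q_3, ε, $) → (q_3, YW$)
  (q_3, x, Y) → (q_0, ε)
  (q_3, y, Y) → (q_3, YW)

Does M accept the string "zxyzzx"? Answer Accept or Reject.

Reject

(q_0, zxyzzx, $) ⊢ (q_3, xyzzx, Y$) ⊢ (q_0, yzzx, $) ⊢ (q_2, zzx, YY$) ⊢ (q_1, zx, YY$) ⊢ (q_2, x, Y$)
No transition applies at (q_2, x, Y$); input not fully consumed.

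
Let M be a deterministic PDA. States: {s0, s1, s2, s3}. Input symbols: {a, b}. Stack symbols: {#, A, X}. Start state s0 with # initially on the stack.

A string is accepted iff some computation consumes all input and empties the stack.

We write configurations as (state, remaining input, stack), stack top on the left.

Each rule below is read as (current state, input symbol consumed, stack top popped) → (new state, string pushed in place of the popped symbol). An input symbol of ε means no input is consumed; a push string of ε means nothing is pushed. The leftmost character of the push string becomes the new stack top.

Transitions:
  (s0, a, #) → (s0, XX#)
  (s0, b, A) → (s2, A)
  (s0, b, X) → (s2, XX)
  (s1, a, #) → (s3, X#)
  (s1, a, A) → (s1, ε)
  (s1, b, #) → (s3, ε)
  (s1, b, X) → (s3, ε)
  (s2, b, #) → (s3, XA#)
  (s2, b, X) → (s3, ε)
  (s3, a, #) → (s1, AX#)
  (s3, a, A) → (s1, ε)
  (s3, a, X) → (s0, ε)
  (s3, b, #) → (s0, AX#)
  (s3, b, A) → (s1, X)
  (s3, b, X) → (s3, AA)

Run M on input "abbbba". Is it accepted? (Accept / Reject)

Reject

(s0, abbbba, #)
  read a, top #: go to s0, push XX# → (s0, bbbba, XX#)
  read b, top X: go to s2, push XX → (s2, bbba, XXX#)
  read b, top X: go to s3, push ε → (s3, bba, XX#)
  read b, top X: go to s3, push AA → (s3, ba, AAX#)
  read b, top A: go to s1, push X → (s1, a, XAX#)
No transition applies at (s1, a, XAX#); input not fully consumed.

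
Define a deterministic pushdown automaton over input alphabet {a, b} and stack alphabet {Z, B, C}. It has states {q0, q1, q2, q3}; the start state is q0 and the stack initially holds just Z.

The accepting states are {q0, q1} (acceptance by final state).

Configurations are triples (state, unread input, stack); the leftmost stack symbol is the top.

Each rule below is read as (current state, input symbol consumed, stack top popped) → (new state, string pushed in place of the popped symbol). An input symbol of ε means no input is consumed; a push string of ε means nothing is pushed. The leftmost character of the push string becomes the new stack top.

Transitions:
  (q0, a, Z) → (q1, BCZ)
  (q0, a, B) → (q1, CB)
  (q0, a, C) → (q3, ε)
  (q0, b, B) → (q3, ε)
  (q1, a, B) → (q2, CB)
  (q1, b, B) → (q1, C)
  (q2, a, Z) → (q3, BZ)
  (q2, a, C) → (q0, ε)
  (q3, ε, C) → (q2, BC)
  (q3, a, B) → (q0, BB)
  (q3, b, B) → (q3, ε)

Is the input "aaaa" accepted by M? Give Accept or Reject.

(q0, aaaa, Z) ⊢ (q1, aaa, BCZ) ⊢ (q2, aa, CBCZ) ⊢ (q0, a, BCZ) ⊢ (q1, ε, CBCZ)
All input consumed; state q1 ∈ F.

Accept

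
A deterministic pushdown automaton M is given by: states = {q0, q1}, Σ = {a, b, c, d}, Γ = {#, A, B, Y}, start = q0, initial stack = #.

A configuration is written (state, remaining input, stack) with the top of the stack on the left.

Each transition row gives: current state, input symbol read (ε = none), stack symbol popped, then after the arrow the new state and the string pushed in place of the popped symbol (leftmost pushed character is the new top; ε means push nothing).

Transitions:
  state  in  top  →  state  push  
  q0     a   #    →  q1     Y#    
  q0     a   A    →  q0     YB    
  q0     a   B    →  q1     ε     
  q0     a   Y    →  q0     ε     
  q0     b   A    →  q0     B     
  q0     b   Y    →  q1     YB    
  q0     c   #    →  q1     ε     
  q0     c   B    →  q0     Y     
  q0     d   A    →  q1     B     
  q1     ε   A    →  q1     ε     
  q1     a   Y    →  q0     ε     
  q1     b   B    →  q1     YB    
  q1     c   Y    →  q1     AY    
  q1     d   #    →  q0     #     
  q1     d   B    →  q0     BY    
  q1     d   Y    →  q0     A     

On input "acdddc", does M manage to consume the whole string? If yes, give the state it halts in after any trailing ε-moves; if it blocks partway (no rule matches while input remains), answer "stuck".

(q0, acdddc, #)
  read a, top #: go to q1, push Y# → (q1, cdddc, Y#)
  read c, top Y: go to q1, push AY → (q1, dddc, AY#)
  ε-move, top A: go to q1, push ε → (q1, dddc, Y#)
  read d, top Y: go to q0, push A → (q0, ddc, A#)
  read d, top A: go to q1, push B → (q1, dc, B#)
  read d, top B: go to q0, push BY → (q0, c, BY#)
  read c, top B: go to q0, push Y → (q0, ε, YY#)
All input consumed; M is in state q0.

q0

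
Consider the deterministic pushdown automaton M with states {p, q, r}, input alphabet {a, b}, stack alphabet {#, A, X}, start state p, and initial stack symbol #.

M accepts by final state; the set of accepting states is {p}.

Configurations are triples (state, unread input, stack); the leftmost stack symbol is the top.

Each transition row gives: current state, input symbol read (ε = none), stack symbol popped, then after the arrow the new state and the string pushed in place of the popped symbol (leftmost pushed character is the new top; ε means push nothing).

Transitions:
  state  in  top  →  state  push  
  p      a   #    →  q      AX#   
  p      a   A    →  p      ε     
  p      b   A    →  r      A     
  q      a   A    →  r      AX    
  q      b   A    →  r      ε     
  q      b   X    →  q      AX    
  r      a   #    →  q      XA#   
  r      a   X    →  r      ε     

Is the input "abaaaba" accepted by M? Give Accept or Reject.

(p, abaaaba, #)
  read a, top #: go to q, push AX# → (q, baaaba, AX#)
  read b, top A: go to r, push ε → (r, aaaba, X#)
  read a, top X: go to r, push ε → (r, aaba, #)
  read a, top #: go to q, push XA# → (q, aba, XA#)
No transition applies at (q, aba, XA#); input not fully consumed.

Reject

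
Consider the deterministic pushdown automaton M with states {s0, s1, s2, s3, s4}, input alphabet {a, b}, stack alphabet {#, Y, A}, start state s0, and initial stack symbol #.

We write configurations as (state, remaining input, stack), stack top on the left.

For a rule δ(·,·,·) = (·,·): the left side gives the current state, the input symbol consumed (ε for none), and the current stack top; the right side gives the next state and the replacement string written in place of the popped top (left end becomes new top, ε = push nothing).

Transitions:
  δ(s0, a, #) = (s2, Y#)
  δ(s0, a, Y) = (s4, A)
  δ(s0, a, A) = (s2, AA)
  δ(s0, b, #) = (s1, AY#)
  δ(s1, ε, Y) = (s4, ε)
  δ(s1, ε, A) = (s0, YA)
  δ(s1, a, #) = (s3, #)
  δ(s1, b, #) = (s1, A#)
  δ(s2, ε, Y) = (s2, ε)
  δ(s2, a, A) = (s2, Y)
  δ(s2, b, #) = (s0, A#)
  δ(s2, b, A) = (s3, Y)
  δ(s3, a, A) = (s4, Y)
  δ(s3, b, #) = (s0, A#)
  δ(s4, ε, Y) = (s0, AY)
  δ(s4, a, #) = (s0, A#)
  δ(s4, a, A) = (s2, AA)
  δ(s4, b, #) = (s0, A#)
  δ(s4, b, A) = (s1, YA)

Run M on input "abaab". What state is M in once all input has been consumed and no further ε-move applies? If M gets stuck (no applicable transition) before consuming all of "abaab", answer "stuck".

s3

(s0, abaab, #)
  read a, top #: go to s2, push Y# → (s2, baab, Y#)
  ε-move, top Y: go to s2, push ε → (s2, baab, #)
  read b, top #: go to s0, push A# → (s0, aab, A#)
  read a, top A: go to s2, push AA → (s2, ab, AA#)
  read a, top A: go to s2, push Y → (s2, b, YA#)
  ε-move, top Y: go to s2, push ε → (s2, b, A#)
  read b, top A: go to s3, push Y → (s3, ε, Y#)
All input consumed; M is in state s3.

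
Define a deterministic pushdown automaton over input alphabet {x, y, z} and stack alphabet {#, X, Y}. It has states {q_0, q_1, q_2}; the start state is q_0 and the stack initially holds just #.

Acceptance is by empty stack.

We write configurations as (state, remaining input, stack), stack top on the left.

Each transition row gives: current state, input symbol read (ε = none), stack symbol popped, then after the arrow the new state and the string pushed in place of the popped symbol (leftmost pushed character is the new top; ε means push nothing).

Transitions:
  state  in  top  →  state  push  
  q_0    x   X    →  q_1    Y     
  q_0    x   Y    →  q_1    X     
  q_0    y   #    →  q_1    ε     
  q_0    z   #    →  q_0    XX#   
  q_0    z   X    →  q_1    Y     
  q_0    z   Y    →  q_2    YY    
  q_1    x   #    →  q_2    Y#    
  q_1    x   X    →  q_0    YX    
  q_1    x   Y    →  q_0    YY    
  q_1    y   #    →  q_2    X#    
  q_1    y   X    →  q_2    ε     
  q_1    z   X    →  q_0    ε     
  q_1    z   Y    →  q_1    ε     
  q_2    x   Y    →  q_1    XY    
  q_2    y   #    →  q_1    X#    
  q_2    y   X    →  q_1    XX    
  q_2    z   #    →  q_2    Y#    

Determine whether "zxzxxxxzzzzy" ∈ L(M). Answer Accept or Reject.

(q_0, zxzxxxxzzzzy, #)
  read z, top #: go to q_0, push XX# → (q_0, xzxxxxzzzzy, XX#)
  read x, top X: go to q_1, push Y → (q_1, zxxxxzzzzy, YX#)
  read z, top Y: go to q_1, push ε → (q_1, xxxxzzzzy, X#)
  read x, top X: go to q_0, push YX → (q_0, xxxzzzzy, YX#)
  read x, top Y: go to q_1, push X → (q_1, xxzzzzy, XX#)
  read x, top X: go to q_0, push YX → (q_0, xzzzzy, YXX#)
  read x, top Y: go to q_1, push X → (q_1, zzzzy, XXX#)
  read z, top X: go to q_0, push ε → (q_0, zzzy, XX#)
  read z, top X: go to q_1, push Y → (q_1, zzy, YX#)
  read z, top Y: go to q_1, push ε → (q_1, zy, X#)
  read z, top X: go to q_0, push ε → (q_0, y, #)
  read y, top #: go to q_1, push ε → (q_1, ε, ε)
All input consumed and the stack is empty.

Accept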